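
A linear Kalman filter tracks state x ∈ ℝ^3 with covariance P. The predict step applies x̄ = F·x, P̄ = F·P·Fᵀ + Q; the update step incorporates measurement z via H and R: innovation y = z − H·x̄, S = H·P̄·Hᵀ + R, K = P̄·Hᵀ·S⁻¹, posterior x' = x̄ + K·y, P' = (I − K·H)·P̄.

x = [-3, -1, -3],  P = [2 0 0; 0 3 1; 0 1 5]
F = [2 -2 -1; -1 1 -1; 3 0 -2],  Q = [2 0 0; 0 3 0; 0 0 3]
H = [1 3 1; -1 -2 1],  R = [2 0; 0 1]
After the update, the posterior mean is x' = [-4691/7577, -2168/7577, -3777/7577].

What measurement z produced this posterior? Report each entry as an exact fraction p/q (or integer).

x̄ = F·x = [-1, 5, -3]
P̄ = F·P·Fᵀ + Q = [31 -4 26; -4 11 2; 26 2 41]
S = H·P̄·Hᵀ + R = [213 -34; -34 41]
K = P̄·Hᵀ·S⁻¹ = [1947/7577 2169/7577; 727/7577 -2354/7577; 3367/7577 4825/7577]
x' − x̄ = [2886/7577, -40053/7577, 18954/7577] = K·y
y = (KᵀK)⁻¹·Kᵀ·(x' − x̄) = [-13, 13]
z = y + H·x̄ = [-13, 13] + [11, -12] = [-2, 1]

z = [-2, 1]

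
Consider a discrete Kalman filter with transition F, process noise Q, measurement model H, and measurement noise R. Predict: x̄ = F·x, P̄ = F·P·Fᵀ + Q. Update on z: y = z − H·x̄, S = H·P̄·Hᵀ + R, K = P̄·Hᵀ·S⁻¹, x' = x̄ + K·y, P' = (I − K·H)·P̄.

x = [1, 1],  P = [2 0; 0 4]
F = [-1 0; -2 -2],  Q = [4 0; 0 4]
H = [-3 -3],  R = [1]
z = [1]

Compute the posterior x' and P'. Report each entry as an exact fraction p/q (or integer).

x̄ = F·x = [-1, -4]
P̄ = F·P·Fᵀ + Q = [6 4; 4 28]
y = z − H·x̄ = [-14]
S = H·P̄·Hᵀ + R = [379]
K = P̄·Hᵀ·S⁻¹ = [-30/379; -96/379]
x' = x̄ + K·y = [41/379, -172/379]
P' = (I − K·H)·P̄ = [1374/379 -1364/379; -1364/379 1396/379]

x' = [41/379, -172/379]
P' = [1374/379 -1364/379; -1364/379 1396/379]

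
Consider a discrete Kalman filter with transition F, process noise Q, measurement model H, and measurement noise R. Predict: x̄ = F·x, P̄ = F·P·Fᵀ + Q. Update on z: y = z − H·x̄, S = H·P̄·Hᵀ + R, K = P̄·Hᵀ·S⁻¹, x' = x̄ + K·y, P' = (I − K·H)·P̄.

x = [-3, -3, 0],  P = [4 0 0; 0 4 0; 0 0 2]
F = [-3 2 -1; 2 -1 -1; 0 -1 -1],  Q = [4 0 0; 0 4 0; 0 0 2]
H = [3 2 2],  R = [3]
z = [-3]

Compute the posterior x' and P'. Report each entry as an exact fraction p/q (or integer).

x̄ = F·x = [3, -3, 3]
P̄ = F·P·Fᵀ + Q = [58 -30 -6; -30 26 6; -6 6 8]
y = z − H·x̄ = [-12]
S = H·P̄·Hᵀ + R = [277]
K = P̄·Hᵀ·S⁻¹ = [102/277; -26/277; 10/277]
x' = x̄ + K·y = [-393/277, -519/277, 711/277]
P' = (I − K·H)·P̄ = [5662/277 -5658/277 -2682/277; -5658/277 6526/277 1922/277; -2682/277 1922/277 2116/277]

x' = [-393/277, -519/277, 711/277]
P' = [5662/277 -5658/277 -2682/277; -5658/277 6526/277 1922/277; -2682/277 1922/277 2116/277]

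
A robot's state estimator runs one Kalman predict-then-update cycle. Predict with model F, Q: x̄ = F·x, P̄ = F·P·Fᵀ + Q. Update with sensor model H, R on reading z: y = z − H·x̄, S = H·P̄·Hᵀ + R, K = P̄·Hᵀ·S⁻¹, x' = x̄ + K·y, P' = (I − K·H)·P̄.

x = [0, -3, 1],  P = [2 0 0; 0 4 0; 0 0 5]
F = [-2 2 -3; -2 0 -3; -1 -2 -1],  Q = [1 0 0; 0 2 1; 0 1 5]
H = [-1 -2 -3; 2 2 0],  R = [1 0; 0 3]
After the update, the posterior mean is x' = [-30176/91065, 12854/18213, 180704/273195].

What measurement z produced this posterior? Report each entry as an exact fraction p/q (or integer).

x̄ = F·x = [-9, -3, 5]
P̄ = F·P·Fᵀ + Q = [70 53 3; 53 55 20; 3 20 28]
S = H·P̄·Hᵀ + R = [1013 -816; -816 927]
K = P̄·Hᵀ·S⁻¹ = [3249/30355 32746/91065; -677/6071 2456/18213; -26731/91065 -57034/273195]
x' − x̄ = [789409/91065, 67493/18213, -1185271/273195] = K·y
y = (KᵀK)⁻¹·Kᵀ·(x' − x̄) = [-3, 25]
z = y + H·x̄ = [-3, 25] + [0, -24] = [-3, 1]

z = [-3, 1]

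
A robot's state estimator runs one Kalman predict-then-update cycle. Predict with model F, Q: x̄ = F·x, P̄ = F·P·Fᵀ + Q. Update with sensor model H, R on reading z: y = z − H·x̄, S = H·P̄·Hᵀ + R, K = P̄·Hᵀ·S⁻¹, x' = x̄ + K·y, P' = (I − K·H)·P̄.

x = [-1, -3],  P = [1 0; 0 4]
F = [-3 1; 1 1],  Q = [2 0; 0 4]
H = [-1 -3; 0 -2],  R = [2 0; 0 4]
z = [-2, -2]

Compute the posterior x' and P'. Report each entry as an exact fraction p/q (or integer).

x' = [1/2, 1/2]
P' = [47/8 -25/16; -25/16 19/32]

x̄ = F·x = [0, -4]
P̄ = F·P·Fᵀ + Q = [15 1; 1 9]
y = z − H·x̄ = [-14, -10]
S = H·P̄·Hᵀ + R = [104 56; 56 40]
K = P̄·Hᵀ·S⁻¹ = [-19/32 25/32; -7/64 -19/64]
x' = x̄ + K·y = [1/2, 1/2]
P' = (I − K·H)·P̄ = [47/8 -25/16; -25/16 19/32]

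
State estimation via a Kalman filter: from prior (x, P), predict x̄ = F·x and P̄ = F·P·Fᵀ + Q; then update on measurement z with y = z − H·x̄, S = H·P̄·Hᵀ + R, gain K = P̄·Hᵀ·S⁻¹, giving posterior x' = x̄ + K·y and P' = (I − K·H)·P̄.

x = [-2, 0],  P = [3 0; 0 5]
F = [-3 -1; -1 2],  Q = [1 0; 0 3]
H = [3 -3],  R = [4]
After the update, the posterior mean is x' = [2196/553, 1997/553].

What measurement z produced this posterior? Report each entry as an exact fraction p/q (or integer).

z = [1]

x̄ = F·x = [6, 2]
P̄ = F·P·Fᵀ + Q = [33 -1; -1 26]
S = H·P̄·Hᵀ + R = [553]
K = P̄·Hᵀ·S⁻¹ = [102/553; -81/553]
x' − x̄ = [-1122/553, 891/553] = K·y
y = (KᵀK)⁻¹·Kᵀ·(x' − x̄) = [-11]
z = y + H·x̄ = [-11] + [12] = [1]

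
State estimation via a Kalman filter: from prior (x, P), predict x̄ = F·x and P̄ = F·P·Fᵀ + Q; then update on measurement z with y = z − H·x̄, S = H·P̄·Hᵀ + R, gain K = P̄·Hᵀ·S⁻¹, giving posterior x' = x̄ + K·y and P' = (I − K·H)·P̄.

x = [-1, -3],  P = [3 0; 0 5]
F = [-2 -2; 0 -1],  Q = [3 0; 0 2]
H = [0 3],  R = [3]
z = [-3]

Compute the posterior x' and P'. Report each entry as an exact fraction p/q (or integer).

x̄ = F·x = [8, 3]
P̄ = F·P·Fᵀ + Q = [35 10; 10 7]
y = z − H·x̄ = [-12]
S = H·P̄·Hᵀ + R = [66]
K = P̄·Hᵀ·S⁻¹ = [5/11; 7/22]
x' = x̄ + K·y = [28/11, -9/11]
P' = (I − K·H)·P̄ = [235/11 5/11; 5/11 7/22]

x' = [28/11, -9/11]
P' = [235/11 5/11; 5/11 7/22]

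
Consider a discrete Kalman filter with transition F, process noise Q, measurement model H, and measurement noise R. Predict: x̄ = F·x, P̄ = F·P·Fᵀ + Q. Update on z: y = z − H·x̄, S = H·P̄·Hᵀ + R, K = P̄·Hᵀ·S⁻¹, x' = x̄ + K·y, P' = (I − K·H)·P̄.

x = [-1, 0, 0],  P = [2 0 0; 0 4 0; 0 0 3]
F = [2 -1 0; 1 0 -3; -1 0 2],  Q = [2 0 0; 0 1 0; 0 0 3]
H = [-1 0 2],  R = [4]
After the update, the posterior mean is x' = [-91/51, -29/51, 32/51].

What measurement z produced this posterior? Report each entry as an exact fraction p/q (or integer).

z = [3]

x̄ = F·x = [-2, -1, 1]
P̄ = F·P·Fᵀ + Q = [14 4 -4; 4 30 -20; -4 -20 17]
S = H·P̄·Hᵀ + R = [102]
K = P̄·Hᵀ·S⁻¹ = [-11/51; -22/51; 19/51]
x' − x̄ = [11/51, 22/51, -19/51] = K·y
y = (KᵀK)⁻¹·Kᵀ·(x' − x̄) = [-1]
z = y + H·x̄ = [-1] + [4] = [3]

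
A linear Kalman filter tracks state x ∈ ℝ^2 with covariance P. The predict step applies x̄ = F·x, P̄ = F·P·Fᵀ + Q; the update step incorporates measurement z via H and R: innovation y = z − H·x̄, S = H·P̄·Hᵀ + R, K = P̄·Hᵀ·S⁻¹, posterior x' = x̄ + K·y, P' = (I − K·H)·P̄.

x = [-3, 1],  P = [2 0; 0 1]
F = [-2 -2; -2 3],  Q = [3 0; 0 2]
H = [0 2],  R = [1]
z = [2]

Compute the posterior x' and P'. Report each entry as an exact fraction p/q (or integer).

x' = [244/77, 85/77]
P' = [1139/77 2/77; 2/77 19/77]

x̄ = F·x = [4, 9]
P̄ = F·P·Fᵀ + Q = [15 2; 2 19]
y = z − H·x̄ = [-16]
S = H·P̄·Hᵀ + R = [77]
K = P̄·Hᵀ·S⁻¹ = [4/77; 38/77]
x' = x̄ + K·y = [244/77, 85/77]
P' = (I − K·H)·P̄ = [1139/77 2/77; 2/77 19/77]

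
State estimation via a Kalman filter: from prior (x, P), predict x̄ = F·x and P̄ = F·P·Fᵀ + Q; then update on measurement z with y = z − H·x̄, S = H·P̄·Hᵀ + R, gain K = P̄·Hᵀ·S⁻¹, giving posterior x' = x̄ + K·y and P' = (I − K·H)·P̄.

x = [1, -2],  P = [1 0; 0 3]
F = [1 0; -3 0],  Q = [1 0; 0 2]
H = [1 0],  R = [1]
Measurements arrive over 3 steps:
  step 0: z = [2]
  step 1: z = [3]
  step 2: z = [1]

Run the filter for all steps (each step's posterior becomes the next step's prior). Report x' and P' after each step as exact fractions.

step 0: x̄ = F·x = [1, -3]
step 0: P̄ = F·P·Fᵀ + Q = [2 -3; -3 11]
step 0: y = z − H·x̄ = [1]
step 0: S = H·P̄·Hᵀ + R = [3]
step 0: K = P̄·Hᵀ·S⁻¹ = [2/3; -1]
step 0: x' = x̄ + K·y = [5/3, -4]
step 0: P' = (I − K·H)·P̄ = [2/3 -1; -1 8]
step 1: x̄ = F·x = [5/3, -5]
step 1: P̄ = F·P·Fᵀ + Q = [5/3 -2; -2 8]
step 1: y = z − H·x̄ = [4/3]
step 1: S = H·P̄·Hᵀ + R = [8/3]
step 1: K = P̄·Hᵀ·S⁻¹ = [5/8; -3/4]
step 1: x' = x̄ + K·y = [5/2, -6]
step 1: P' = (I − K·H)·P̄ = [5/8 -3/4; -3/4 13/2]
step 2: x̄ = F·x = [5/2, -15/2]
step 2: P̄ = F·P·Fᵀ + Q = [13/8 -15/8; -15/8 61/8]
step 2: y = z − H·x̄ = [-3/2]
step 2: S = H·P̄·Hᵀ + R = [21/8]
step 2: K = P̄·Hᵀ·S⁻¹ = [13/21; -5/7]
step 2: x' = x̄ + K·y = [11/7, -45/7]
step 2: P' = (I − K·H)·P̄ = [13/21 -5/7; -5/7 44/7]

step 0: x' = [5/3, -4], P' = [2/3 -1; -1 8]
step 1: x' = [5/2, -6], P' = [5/8 -3/4; -3/4 13/2]
step 2: x' = [11/7, -45/7], P' = [13/21 -5/7; -5/7 44/7]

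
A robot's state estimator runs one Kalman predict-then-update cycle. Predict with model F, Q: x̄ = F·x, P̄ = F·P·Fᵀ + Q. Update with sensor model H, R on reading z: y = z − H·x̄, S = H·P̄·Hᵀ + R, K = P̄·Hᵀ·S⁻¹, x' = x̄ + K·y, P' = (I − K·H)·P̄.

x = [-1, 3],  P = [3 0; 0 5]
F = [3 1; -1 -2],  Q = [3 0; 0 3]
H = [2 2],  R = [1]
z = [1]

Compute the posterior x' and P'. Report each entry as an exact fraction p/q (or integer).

x' = [352/93, -311/93]
P' = [2231/93 -2215/93; -2215/93 2222/93]

x̄ = F·x = [0, -5]
P̄ = F·P·Fᵀ + Q = [35 -19; -19 26]
y = z − H·x̄ = [11]
S = H·P̄·Hᵀ + R = [93]
K = P̄·Hᵀ·S⁻¹ = [32/93; 14/93]
x' = x̄ + K·y = [352/93, -311/93]
P' = (I − K·H)·P̄ = [2231/93 -2215/93; -2215/93 2222/93]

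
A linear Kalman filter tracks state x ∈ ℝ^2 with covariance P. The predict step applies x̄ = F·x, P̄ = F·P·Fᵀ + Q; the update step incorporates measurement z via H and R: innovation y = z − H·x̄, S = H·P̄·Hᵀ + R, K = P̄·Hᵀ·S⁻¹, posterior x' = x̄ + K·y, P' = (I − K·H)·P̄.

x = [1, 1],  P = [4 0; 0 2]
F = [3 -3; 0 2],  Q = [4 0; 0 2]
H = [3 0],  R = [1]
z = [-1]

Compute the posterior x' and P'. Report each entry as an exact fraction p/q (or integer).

x̄ = F·x = [0, 2]
P̄ = F·P·Fᵀ + Q = [58 -12; -12 10]
y = z − H·x̄ = [-1]
S = H·P̄·Hᵀ + R = [523]
K = P̄·Hᵀ·S⁻¹ = [174/523; -36/523]
x' = x̄ + K·y = [-174/523, 1082/523]
P' = (I − K·H)·P̄ = [58/523 -12/523; -12/523 3934/523]

x' = [-174/523, 1082/523]
P' = [58/523 -12/523; -12/523 3934/523]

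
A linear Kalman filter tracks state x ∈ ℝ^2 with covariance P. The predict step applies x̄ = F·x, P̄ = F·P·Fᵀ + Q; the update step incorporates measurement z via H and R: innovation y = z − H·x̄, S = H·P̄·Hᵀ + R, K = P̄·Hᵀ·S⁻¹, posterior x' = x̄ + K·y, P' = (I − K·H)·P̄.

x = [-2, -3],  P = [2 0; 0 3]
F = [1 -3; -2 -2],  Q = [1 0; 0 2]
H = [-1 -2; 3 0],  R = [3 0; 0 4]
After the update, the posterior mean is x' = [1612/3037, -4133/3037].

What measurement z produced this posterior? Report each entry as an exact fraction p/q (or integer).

x̄ = F·x = [7, 10]
P̄ = F·P·Fᵀ + Q = [30 14; 14 22]
S = H·P̄·Hᵀ + R = [177 -174; -174 274]
K = P̄·Hᵀ·S⁻¹ = [-116/9111 973/3037; -4292/9111 -443/3037]
x' − x̄ = [-19647/3037, -34503/3037] = K·y
y = (KᵀK)⁻¹·Kᵀ·(x' − x̄) = [30, -19]
z = y + H·x̄ = [30, -19] + [-27, 21] = [3, 2]

z = [3, 2]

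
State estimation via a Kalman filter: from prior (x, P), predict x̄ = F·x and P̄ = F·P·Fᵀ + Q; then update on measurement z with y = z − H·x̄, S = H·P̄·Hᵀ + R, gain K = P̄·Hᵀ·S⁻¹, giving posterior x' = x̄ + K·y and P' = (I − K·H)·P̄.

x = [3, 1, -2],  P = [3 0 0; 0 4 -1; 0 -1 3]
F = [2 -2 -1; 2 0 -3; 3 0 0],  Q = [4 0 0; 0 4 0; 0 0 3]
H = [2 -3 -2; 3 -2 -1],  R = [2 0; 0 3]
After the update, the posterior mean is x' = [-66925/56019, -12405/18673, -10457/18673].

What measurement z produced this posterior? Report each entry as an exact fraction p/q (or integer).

z = [1, -2]

x̄ = F·x = [6, 12, 9]
P̄ = F·P·Fᵀ + Q = [31 15 18; 15 43 18; 18 18 30]
S = H·P̄·Hᵀ + R = [525 291; 291 268]
K = P̄·Hᵀ·S⁻¹ = [-18187/56019 9718/18673; -6337/18673 2770/18673; -5804/18673 5466/18673]
x' − x̄ = [-403039/56019, -236481/18673, -178514/18673] = K·y
y = (KᵀK)⁻¹·Kᵀ·(x' − x̄) = [43, 13]
z = y + H·x̄ = [43, 13] + [-42, -15] = [1, -2]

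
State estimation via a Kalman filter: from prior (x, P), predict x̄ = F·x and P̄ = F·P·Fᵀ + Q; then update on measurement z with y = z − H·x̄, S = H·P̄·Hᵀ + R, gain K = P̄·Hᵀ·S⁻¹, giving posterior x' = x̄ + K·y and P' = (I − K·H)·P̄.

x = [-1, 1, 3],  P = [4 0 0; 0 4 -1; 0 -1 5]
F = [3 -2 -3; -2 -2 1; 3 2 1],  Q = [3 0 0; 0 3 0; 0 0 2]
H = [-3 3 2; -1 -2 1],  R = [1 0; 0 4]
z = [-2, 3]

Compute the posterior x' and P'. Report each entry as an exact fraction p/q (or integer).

x' = [10423/43395, -48899/43395, 46526/43395]
P' = [2056577/216975 302309/216975 2605159/216975; 302309/216975 237631/433950 286978/216975; 2605159/216975 286978/216975 3474503/216975]

x̄ = F·x = [-14, 3, 2]
P̄ = F·P·Fᵀ + Q = [88 -27 13; -27 44 -35; 13 -35 55]
y = z − H·x̄ = [-57, -7]
S = H·P̄·Hᵀ + R = [1319 -1; -1 329]
K = P̄·Hᵀ·S⁻¹ = [-52486/216975 -14009/216975; 46951/433950 -126481/433950; -5537/216975 73847/216975]
x' = x̄ + K·y = [10423/43395, -48899/43395, 46526/43395]
P' = (I − K·H)·P̄ = [2056577/216975 302309/216975 2605159/216975; 302309/216975 237631/433950 286978/216975; 2605159/216975 286978/216975 3474503/216975]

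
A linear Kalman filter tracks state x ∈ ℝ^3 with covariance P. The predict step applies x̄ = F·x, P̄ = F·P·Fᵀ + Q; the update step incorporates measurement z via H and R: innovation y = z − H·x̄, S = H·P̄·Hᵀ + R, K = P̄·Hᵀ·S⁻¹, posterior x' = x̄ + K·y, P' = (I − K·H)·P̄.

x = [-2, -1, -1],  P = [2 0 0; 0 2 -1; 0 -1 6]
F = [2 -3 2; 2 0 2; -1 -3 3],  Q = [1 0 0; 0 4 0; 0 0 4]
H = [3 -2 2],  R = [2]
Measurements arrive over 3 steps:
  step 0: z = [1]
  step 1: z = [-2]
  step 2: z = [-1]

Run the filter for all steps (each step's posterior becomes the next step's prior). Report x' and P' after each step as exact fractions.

step 0: x̄ = F·x = [-3, -6, 2]
step 0: P̄ = F·P·Fᵀ + Q = [63 38 65; 38 36 38; 65 38 96]
step 0: y = z − H·x̄ = [-6]
step 0: S = H·P̄·Hᵀ + R = [1117]
step 0: K = P̄·Hᵀ·S⁻¹ = [243/1117; 118/1117; 311/1117]
step 0: x' = x̄ + K·y = [-4809/1117, -7410/1117, 368/1117]
step 0: P' = (I − K·H)·P̄ = [11322/1117 13772/1117 -2968/1117; 13772/1117 26288/1117 5748/1117; -2968/1117 5748/1117 10511/1117]
step 1: x̄ = F·x = [13348/1117, -8882/1117, 28143/1117]
step 1: P̄ = F·P·Fᵀ + Q = [67057/1117 -53532/1117 137606/1117; -53532/1117 68056/1117 -88570/1117; 137606/1117 -88570/1117 343957/1117]
step 1: y = z − H·x̄ = [-116328/1117]
step 1: S = H·P̄·Hᵀ + R = [5256015/1117]
step 1: K = P̄·Hᵀ·S⁻¹ = [583447/5256015; -473848/5256015; 1277872/5256015]
step 1: x' = x̄ + K·y = [682204/1752005, 2518014/1752005, -218521/1752005]
step 1: P' = (I − K·H)·P̄ = [10780838/5256015 -4386572/5256015 -19974382/5256015; -4386572/5256015 119222408/5256015 125328418/5256015; -19974382/5256015 125328418/5256015 156567863/5256015]
step 2: x̄ = F·x = [-6626676/1752005, 927366/1752005, -8891809/1752005]
step 2: P̄ = F·P·Fᵀ + Q = [136555283/5256015 -216051328/5256015 44183092/5256015; -216051328/5256015 530623808/5256015 112296898/5256015; 44183092/5256015 112296898/5256015 351532673/5256015]
step 2: y = z − H·x̄ = [37766373/1752005]
step 2: S = H·P̄·Hᵀ + R = [6992573357/5256015]
step 2: K = P̄·Hᵀ·S⁻¹ = [84557699/635688487; -1484807804/6992573357; 611020826/6992573357]
step 2: x' = x̄ + K·y = [-581655897/635688487, -28305359046/6992573357, -22317622543/6992573357]
step 2: P' = (I − K·H)·P̄ = [1551854814/635688487 -2243032116/635688487 -4486256638/635688487; -2243032116/635688487 286485424336/6992573357 322010646446/6992573357; -4486256638/635688487 322010646446/6992573357 396644901799/6992573357]

step 0: x' = [-4809/1117, -7410/1117, 368/1117], P' = [11322/1117 13772/1117 -2968/1117; 13772/1117 26288/1117 5748/1117; -2968/1117 5748/1117 10511/1117]
step 1: x' = [682204/1752005, 2518014/1752005, -218521/1752005], P' = [10780838/5256015 -4386572/5256015 -19974382/5256015; -4386572/5256015 119222408/5256015 125328418/5256015; -19974382/5256015 125328418/5256015 156567863/5256015]
step 2: x' = [-581655897/635688487, -28305359046/6992573357, -22317622543/6992573357], P' = [1551854814/635688487 -2243032116/635688487 -4486256638/635688487; -2243032116/635688487 286485424336/6992573357 322010646446/6992573357; -4486256638/635688487 322010646446/6992573357 396644901799/6992573357]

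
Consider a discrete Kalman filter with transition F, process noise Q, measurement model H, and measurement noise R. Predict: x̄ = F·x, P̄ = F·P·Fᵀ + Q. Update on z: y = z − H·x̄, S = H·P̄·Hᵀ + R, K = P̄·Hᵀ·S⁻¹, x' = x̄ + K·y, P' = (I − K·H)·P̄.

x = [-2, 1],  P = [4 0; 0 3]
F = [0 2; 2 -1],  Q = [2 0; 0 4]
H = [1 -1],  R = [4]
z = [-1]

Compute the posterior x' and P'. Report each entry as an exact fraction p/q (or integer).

x' = [-54/53, -33/53]
P' = [342/53 262/53; 262/53 378/53]

x̄ = F·x = [2, -5]
P̄ = F·P·Fᵀ + Q = [14 -6; -6 23]
y = z − H·x̄ = [-8]
S = H·P̄·Hᵀ + R = [53]
K = P̄·Hᵀ·S⁻¹ = [20/53; -29/53]
x' = x̄ + K·y = [-54/53, -33/53]
P' = (I − K·H)·P̄ = [342/53 262/53; 262/53 378/53]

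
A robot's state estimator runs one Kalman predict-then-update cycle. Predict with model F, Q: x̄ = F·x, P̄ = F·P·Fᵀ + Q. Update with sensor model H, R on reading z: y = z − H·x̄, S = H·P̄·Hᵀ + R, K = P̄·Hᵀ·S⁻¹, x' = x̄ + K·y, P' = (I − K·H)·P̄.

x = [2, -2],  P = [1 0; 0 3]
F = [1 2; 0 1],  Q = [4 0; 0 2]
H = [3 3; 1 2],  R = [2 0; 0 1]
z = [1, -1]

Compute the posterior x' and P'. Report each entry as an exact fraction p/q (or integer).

x̄ = F·x = [-2, -2]
P̄ = F·P·Fᵀ + Q = [17 6; 6 5]
y = z − H·x̄ = [13, 5]
S = H·P̄·Hᵀ + R = [308 135; 135 62]
K = P̄·Hᵀ·S⁻¹ = [363/871 -383/871; -114/871 473/871]
x' = x̄ + K·y = [1062/871, -859/871]
P' = (I − K·H)·P̄ = [867/871 -625/871; -625/871 549/871]

x' = [1062/871, -859/871]
P' = [867/871 -625/871; -625/871 549/871]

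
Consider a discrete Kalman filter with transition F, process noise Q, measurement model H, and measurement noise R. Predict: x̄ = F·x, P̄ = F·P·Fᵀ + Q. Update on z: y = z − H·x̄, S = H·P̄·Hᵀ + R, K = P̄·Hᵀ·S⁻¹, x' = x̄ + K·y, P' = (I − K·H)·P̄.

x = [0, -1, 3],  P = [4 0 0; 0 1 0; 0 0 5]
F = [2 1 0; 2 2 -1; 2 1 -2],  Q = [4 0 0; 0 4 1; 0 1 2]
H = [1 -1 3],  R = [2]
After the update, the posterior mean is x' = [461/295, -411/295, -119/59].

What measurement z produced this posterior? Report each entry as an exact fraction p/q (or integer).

x̄ = F·x = [-1, -5, -7]
P̄ = F·P·Fᵀ + Q = [21 18 17; 18 29 29; 17 29 39]
S = H·P̄·Hᵀ + R = [295]
K = P̄·Hᵀ·S⁻¹ = [54/295; 76/295; 21/59]
x' − x̄ = [756/295, 1064/295, 294/59] = K·y
y = (KᵀK)⁻¹·Kᵀ·(x' − x̄) = [14]
z = y + H·x̄ = [14] + [-17] = [-3]

z = [-3]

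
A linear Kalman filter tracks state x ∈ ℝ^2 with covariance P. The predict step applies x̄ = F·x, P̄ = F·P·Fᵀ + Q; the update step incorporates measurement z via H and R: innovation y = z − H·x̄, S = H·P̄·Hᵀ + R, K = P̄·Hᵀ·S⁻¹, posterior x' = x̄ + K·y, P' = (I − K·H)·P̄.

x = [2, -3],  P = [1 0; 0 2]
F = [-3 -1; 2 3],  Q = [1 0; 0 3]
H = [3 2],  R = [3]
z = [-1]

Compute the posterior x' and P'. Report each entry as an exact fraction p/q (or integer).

x̄ = F·x = [-3, -5]
P̄ = F·P·Fᵀ + Q = [12 -12; -12 25]
y = z − H·x̄ = [18]
S = H·P̄·Hᵀ + R = [67]
K = P̄·Hᵀ·S⁻¹ = [12/67; 14/67]
x' = x̄ + K·y = [15/67, -83/67]
P' = (I − K·H)·P̄ = [660/67 -972/67; -972/67 1479/67]

x' = [15/67, -83/67]
P' = [660/67 -972/67; -972/67 1479/67]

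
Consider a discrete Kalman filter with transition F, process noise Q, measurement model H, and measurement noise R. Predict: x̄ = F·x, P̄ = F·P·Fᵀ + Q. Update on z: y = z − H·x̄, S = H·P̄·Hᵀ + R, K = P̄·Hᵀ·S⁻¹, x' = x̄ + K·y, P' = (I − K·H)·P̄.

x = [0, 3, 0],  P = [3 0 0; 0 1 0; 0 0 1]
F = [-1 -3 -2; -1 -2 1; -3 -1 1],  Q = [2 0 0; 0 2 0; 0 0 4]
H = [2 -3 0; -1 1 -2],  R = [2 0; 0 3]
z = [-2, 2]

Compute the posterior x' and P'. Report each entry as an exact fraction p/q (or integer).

x' = [-88338/11279, -51556/11279, 6275/11279]
P' = [93487/11279 60894/11279 -12554/11279; 60894/11279 42086/11279 -6908/11279; -12554/11279 -6908/11279 10479/11279]

x̄ = F·x = [-9, -6, -3]
P̄ = F·P·Fᵀ + Q = [18 7 10; 7 10 12; 10 12 33]
y = z − H·x̄ = [-2, -7]
S = H·P̄·Hᵀ + R = [80 1; 1 141]
K = P̄·Hᵀ·S⁻¹ = [2146/11279 -2495/11279; -2235/11279 -1664/11279; -2192/11279 -5104/11279]
x' = x̄ + K·y = [-88338/11279, -51556/11279, 6275/11279]
P' = (I − K·H)·P̄ = [93487/11279 60894/11279 -12554/11279; 60894/11279 42086/11279 -6908/11279; -12554/11279 -6908/11279 10479/11279]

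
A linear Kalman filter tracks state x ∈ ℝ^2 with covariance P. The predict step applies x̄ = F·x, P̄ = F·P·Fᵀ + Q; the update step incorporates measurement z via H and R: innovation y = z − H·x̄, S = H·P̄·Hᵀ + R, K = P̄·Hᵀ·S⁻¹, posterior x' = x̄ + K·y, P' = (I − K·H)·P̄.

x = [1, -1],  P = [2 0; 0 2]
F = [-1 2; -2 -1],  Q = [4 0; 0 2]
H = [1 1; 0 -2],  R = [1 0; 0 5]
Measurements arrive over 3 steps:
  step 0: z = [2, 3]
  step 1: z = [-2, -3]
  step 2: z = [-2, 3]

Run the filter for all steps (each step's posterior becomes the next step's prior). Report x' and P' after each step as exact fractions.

step 0: x' = [13/5, -1], P' = [1582/855 -56/57; -56/57 20/19]
step 1: x' = [-922609/394711, 168129/394711], P' = [603374/394711 -282560/394711; -282560/394711 329870/394711]
step 2: x' = [-169404647/153766577, -116118073/153766577], P' = [232552610/153766577 -109355960/153766577; -109355960/153766577 128342140/153766577]

step 0: x̄ = F·x = [-3, -1]
step 0: P̄ = F·P·Fᵀ + Q = [14 0; 0 12]
step 0: y = z − H·x̄ = [6, 1]
step 0: S = H·P̄·Hᵀ + R = [27 -24; -24 53]
step 0: K = P̄·Hᵀ·S⁻¹ = [742/855 112/285; 4/57 -8/19]
step 0: x' = x̄ + K·y = [13/5, -1]
step 0: P' = (I − K·H)·P̄ = [1582/855 -56/57; -56/57 20/19]
step 1: x̄ = F·x = [-23/5, -21/5]
step 1: P̄ = F·P·Fᵀ + Q = [11962/855 3884/855; 3884/855 5578/855]
step 1: y = z − H·x̄ = [34/5, -57/5]
step 1: S = H·P̄·Hᵀ + R = [153/5 -332/15; -332/15 26587/855]
step 1: K = P̄·Hᵀ·S⁻¹ = [320814/394711 113024/394711; 47310/394711 -131948/394711]
step 1: x' = x̄ + K·y = [-922609/394711, 168129/394711]
step 1: P' = (I − K·H)·P̄ = [603374/394711 -282560/394711; -282560/394711 329870/394711]
step 2: x̄ = F·x = [1258867/394711, 1677089/394711]
step 2: P̄ = F·P·Fᵀ + Q = [4631938/394711 1394688/394711; 1394688/394711 2402548/394711]
step 2: y = z − H·x̄ = [-3725378/394711, 4538311/394711]
step 2: S = H·P̄·Hᵀ + R = [10218573/394711 -7594472/394711; -7594472/394711 11583747/394711]
step 2: K = P̄·Hᵀ·S⁻¹ = [123196650/153766577 43742384/153766577; 18986180/153766577 -51336856/153766577]
step 2: x' = x̄ + K·y = [-169404647/153766577, -116118073/153766577]
step 2: P' = (I − K·H)·P̄ = [232552610/153766577 -109355960/153766577; -109355960/153766577 128342140/153766577]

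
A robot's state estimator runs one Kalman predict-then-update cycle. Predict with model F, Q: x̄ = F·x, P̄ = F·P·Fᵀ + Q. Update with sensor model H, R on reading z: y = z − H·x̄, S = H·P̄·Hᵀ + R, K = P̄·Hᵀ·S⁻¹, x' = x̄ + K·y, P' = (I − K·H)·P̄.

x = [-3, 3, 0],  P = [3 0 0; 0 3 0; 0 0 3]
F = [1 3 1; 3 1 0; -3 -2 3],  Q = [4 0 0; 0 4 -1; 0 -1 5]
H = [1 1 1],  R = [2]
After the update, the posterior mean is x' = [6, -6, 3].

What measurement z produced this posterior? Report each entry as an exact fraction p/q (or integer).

x̄ = F·x = [6, -6, 3]
P̄ = F·P·Fᵀ + Q = [37 18 -18; 18 34 -34; -18 -34 71]
S = H·P̄·Hᵀ + R = [76]
K = P̄·Hᵀ·S⁻¹ = [37/76; 9/38; 1/4]
x' − x̄ = [0, 0, 0] = K·y
y = (KᵀK)⁻¹·Kᵀ·(x' − x̄) = [0]
z = y + H·x̄ = [0] + [3] = [3]

z = [3]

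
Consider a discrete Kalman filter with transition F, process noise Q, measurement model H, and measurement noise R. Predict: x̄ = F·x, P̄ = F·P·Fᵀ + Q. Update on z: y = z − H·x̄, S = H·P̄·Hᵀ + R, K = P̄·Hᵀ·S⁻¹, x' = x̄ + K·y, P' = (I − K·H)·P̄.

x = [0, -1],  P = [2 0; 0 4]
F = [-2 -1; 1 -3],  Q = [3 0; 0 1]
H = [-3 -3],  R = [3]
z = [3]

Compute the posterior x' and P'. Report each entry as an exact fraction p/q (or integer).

x' = [-134/211, -72/211]
P' = [1578/211 -1555/211; -1555/211 1602/211]

x̄ = F·x = [1, 3]
P̄ = F·P·Fᵀ + Q = [15 8; 8 39]
y = z − H·x̄ = [15]
S = H·P̄·Hᵀ + R = [633]
K = P̄·Hᵀ·S⁻¹ = [-23/211; -47/211]
x' = x̄ + K·y = [-134/211, -72/211]
P' = (I − K·H)·P̄ = [1578/211 -1555/211; -1555/211 1602/211]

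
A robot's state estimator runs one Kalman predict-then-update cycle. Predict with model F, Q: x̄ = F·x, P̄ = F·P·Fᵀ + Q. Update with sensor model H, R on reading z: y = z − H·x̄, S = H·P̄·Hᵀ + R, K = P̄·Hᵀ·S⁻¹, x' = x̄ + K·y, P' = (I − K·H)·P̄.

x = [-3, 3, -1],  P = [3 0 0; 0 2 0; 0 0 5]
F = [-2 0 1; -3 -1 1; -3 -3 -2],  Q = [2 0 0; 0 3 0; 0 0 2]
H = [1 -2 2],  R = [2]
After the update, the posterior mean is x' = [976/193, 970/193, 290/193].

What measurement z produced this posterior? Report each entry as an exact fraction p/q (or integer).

z = [-2]

x̄ = F·x = [5, 5, 2]
P̄ = F·P·Fᵀ + Q = [19 23 8; 23 37 23; 8 23 67]
S = H·P̄·Hᵀ + R = [193]
K = P̄·Hᵀ·S⁻¹ = [-11/193; -5/193; 96/193]
x' − x̄ = [11/193, 5/193, -96/193] = K·y
y = (KᵀK)⁻¹·Kᵀ·(x' − x̄) = [-1]
z = y + H·x̄ = [-1] + [-1] = [-2]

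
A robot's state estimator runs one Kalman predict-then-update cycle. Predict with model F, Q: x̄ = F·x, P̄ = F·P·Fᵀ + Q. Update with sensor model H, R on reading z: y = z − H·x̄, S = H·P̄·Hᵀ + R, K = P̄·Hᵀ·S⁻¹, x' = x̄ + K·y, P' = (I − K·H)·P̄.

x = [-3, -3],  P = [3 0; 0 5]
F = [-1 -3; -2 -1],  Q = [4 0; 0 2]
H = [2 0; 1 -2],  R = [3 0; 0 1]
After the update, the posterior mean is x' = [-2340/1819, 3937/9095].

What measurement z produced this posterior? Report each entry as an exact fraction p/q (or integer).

x̄ = F·x = [12, 9]
P̄ = F·P·Fᵀ + Q = [52 21; 21 19]
S = H·P̄·Hᵀ + R = [211 20; 20 45]
K = P̄·Hᵀ·S⁻¹ = [896/1819 6/1819; 446/1819 -4427/9095]
x' − x̄ = [-24168/1819, -77918/9095] = K·y
y = (KᵀK)⁻¹·Kᵀ·(x' − x̄) = [-27, 4]
z = y + H·x̄ = [-27, 4] + [24, -6] = [-3, -2]

z = [-3, -2]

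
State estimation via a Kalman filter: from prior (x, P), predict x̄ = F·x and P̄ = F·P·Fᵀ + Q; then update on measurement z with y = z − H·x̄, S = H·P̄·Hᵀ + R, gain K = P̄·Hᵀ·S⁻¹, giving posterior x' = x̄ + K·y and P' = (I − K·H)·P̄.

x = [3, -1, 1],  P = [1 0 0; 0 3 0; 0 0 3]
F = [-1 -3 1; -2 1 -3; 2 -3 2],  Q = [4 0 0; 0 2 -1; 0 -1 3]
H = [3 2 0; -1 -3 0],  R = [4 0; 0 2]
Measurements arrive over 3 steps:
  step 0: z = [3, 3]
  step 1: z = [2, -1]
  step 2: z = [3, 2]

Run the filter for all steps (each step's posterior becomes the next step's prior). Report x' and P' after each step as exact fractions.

step 0: x̄ = F·x = [1, -10, 11]
step 0: P̄ = F·P·Fᵀ + Q = [35 -16 31; -16 36 -32; 31 -32 46]
step 0: y = z − H·x̄ = [20, -26]
step 0: S = H·P̄·Hᵀ + R = [271 -145; -145 265]
step 0: K = P̄·Hᵀ·S⁻¹ = [2123/5079 7054/25395; -698/5079 -10726/25395; 1711/5079 2182/5079]
step 0: x' = x̄ + K·y = [18097/8465, -14958/8465, 11119/1693]
step 0: P' = (I − K·H)·P̄ = [22228/25395 -12112/25395 4180/5079; -12112/25395 11188/25395 -2848/5079; 4180/5079 -2848/5079 42185/5079]
step 1: x̄ = F·x = [82372/8465, -217937/8465, 192258/8465]
step 1: P̄ = F·P·Fᵀ + Q = [406393/25395 -267981/8465 214194/8465; -267981/8465 811301/8465 -625319/8465; 214194/8465 -625319/8465 530971/8465]
step 1: y = z − H·x̄ = [205688/8465, -579904/8465]
step 1: S = H·P̄·Hᵀ + R = [1282471/8465 -2326408/8465; -2326408/8465 17538652/25395]
step 1: K = P̄·Hᵀ·S⁻¹ = [14134653/36953869 9850103/36953869; -22394551/184769345 -154730769/369538690; 5512898/36953869 50791011/147815476]
step 1: x' = x̄ + K·y = [28254988/36953869, -1166121/184769345, 103382906/36953869]
step 1: P' = (I − K·H)·P̄ = [29859464/36953869 -16519890/36953869 16706541/36953869; -16519890/36953869 79110073/184769345 -28068031/73907738; 16706541/36953869 -28068031/73907738 885021987/147815476]
step 2: x̄ = F·x = [379137953/184769345, -1834459591/184769345, 1319877303/184769345]
step 2: P̄ = F·P·Fᵀ + Q = [9860004783/739077380 -17154933401/739077380 3505280032/184769345; -17154933401/739077380 51024584487/739077380 -9924947249/184769345; 3505280032/184769345 -9924947249/184769345 8790093877/184769345]
step 2: y = z − H·x̄ = [3085813358/184769345, -950940426/36953869]
step 2: S = H·P̄·Hᵀ + R = [89935489703/739077380 -7351162693/36953869; -7351162693/36953869 18381490976/36953869]
step 2: K = P̄·Hᵀ·S⁻¹ = [1480913133607/3872101549223 1030456835309/3872101549223; -469133835559/3872101549223 -3238393759787/7744203098446; 582834378747/3872101549223 5359345984765/15488406196892]
step 2: x' = x̄ + K·y = [6161015915199/3872101549223, -4611557328608/3872101549223, 5830984775937/7744203098446]
step 2: P' = (I − K·H)·P̄ = [3127540706360/3872101549223 -1729484792326/3872101549223 1764765504247/3872101549223; -1729484792326/3872101549223 1655959517371/3872101549223 -2962958997753/7744203098446; 1764765504247/3872101549223 -2962958997753/7744203098446 92643644817213/15488406196892]

step 0: x' = [18097/8465, -14958/8465, 11119/1693], P' = [22228/25395 -12112/25395 4180/5079; -12112/25395 11188/25395 -2848/5079; 4180/5079 -2848/5079 42185/5079]
step 1: x' = [28254988/36953869, -1166121/184769345, 103382906/36953869], P' = [29859464/36953869 -16519890/36953869 16706541/36953869; -16519890/36953869 79110073/184769345 -28068031/73907738; 16706541/36953869 -28068031/73907738 885021987/147815476]
step 2: x' = [6161015915199/3872101549223, -4611557328608/3872101549223, 5830984775937/7744203098446], P' = [3127540706360/3872101549223 -1729484792326/3872101549223 1764765504247/3872101549223; -1729484792326/3872101549223 1655959517371/3872101549223 -2962958997753/7744203098446; 1764765504247/3872101549223 -2962958997753/7744203098446 92643644817213/15488406196892]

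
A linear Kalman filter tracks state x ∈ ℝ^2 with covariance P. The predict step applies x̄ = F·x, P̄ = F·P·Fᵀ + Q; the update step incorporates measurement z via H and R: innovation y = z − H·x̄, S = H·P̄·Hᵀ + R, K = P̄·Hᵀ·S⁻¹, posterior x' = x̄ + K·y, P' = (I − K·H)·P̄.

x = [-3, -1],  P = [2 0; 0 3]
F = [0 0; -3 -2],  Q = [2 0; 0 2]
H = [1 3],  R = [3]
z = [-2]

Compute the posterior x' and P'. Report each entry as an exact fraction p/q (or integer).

x̄ = F·x = [0, 11]
P̄ = F·P·Fᵀ + Q = [2 0; 0 32]
y = z − H·x̄ = [-35]
S = H·P̄·Hᵀ + R = [293]
K = P̄·Hᵀ·S⁻¹ = [2/293; 96/293]
x' = x̄ + K·y = [-70/293, -137/293]
P' = (I − K·H)·P̄ = [582/293 -192/293; -192/293 160/293]

x' = [-70/293, -137/293]
P' = [582/293 -192/293; -192/293 160/293]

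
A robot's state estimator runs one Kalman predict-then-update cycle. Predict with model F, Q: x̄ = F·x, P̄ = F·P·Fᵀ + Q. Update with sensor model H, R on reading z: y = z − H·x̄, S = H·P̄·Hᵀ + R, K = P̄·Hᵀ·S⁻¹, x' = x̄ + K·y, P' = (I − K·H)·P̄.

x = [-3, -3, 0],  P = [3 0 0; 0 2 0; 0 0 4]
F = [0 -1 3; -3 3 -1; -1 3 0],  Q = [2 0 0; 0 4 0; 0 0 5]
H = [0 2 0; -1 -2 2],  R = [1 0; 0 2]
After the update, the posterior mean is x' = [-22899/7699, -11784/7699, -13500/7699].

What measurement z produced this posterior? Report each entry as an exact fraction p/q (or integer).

z = [-3, 3]

x̄ = F·x = [3, 0, -6]
P̄ = F·P·Fᵀ + Q = [40 -18 -6; -18 53 27; -6 27 26]
S = H·P̄·Hᵀ + R = [213 -68; -68 94]
K = P̄·Hᵀ·S⁻¹ = [-2236/7699 -2928/7699; 3826/7699 -17/7699; 2674/7699 2262/7699]
x' − x̄ = [-45996/7699, -11784/7699, 32694/7699] = K·y
y = (KᵀK)⁻¹·Kᵀ·(x' − x̄) = [-3, 18]
z = y + H·x̄ = [-3, 18] + [0, -15] = [-3, 3]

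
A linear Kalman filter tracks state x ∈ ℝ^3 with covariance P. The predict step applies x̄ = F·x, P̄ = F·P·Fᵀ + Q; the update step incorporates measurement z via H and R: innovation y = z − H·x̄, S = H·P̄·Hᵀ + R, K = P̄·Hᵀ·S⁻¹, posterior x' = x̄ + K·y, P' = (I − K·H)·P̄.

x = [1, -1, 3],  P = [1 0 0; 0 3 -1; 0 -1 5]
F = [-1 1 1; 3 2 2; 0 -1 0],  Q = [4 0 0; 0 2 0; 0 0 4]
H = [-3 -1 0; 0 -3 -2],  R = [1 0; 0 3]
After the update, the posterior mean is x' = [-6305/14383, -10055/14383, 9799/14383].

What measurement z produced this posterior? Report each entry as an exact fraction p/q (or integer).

z = [2, 1]

x̄ = F·x = [1, 7, 1]
P̄ = F·P·Fᵀ + Q = [11 9 -2; 9 35 -4; -2 -4 7]
S = H·P̄·Hᵀ + R = [189 166; 166 298]
K = P̄·Hᵀ·S⁻¹ = [-4349/14383 2625/28766; -1187/14383 -8041/28766; 1656/14383 -1019/14383]
x' − x̄ = [-20688/14383, -110736/14383, -4584/14383] = K·y
y = (KᵀK)⁻¹·Kᵀ·(x' − x̄) = [12, 24]
z = y + H·x̄ = [12, 24] + [-10, -23] = [2, 1]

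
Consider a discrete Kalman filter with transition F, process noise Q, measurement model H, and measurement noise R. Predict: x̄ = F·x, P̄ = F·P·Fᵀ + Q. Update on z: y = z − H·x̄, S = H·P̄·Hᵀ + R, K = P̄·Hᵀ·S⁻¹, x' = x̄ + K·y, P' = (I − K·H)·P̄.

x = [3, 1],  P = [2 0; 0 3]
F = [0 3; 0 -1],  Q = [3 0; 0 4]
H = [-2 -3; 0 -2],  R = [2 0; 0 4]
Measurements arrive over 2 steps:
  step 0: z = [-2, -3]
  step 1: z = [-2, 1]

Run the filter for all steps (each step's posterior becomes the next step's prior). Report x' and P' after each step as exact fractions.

step 0: x̄ = F·x = [3, -1]
step 0: P̄ = F·P·Fᵀ + Q = [30 -9; -9 7]
step 0: y = z − H·x̄ = [1, -5]
step 0: S = H·P̄·Hᵀ + R = [77 6; 6 32]
step 0: K = P̄·Hᵀ·S⁻¹ = [-291/607 396/607; -3/607 -265/607]
step 0: x' = x̄ + K·y = [-450/607, 715/607]
step 0: P' = (I − K·H)·P̄ = [1479/607 -792/607; -792/607 530/607]
step 1: x̄ = F·x = [2145/607, -715/607]
step 1: P̄ = F·P·Fᵀ + Q = [6591/607 -1590/607; -1590/607 2958/607]
step 1: y = z − H·x̄ = [931/607, -823/607]
step 1: S = H·P̄·Hᵀ + R = [35120/607 11388/607; 11388/607 14260/607]
step 1: K = P̄·Hᵀ·S⁻¹ = [-16080/38213 21363/38213; -2847/76426 -29433/76426]
step 1: x' = x̄ + K·y = [1536/721, -514/721]
step 1: P' = (I − K·H)·P̄ = [80169/38213 -42726/38213; -42726/38213 29433/38213]

step 0: x' = [-450/607, 715/607], P' = [1479/607 -792/607; -792/607 530/607]
step 1: x' = [1536/721, -514/721], P' = [80169/38213 -42726/38213; -42726/38213 29433/38213]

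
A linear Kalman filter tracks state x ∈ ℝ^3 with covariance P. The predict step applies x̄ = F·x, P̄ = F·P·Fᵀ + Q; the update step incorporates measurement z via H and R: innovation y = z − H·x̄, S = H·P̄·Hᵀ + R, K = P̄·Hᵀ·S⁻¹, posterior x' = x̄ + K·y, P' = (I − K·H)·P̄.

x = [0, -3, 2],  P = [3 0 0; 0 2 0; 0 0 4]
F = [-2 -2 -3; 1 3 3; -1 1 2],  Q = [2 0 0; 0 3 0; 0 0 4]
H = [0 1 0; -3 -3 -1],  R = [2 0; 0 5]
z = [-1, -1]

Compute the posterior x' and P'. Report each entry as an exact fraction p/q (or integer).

x̄ = F·x = [0, -3, 1]
P̄ = F·P·Fᵀ + Q = [58 -54 -22; -54 60 27; -22 27 25]
y = z − H·x̄ = [2, -9]
S = H·P̄·Hᵀ + R = [62 -45; -45 150]
K = P̄·Hᵀ·S⁻¹ = [-102/97 -362/1455; 93/97 -6/485; 30/97 -253/1455]
x' = x̄ + K·y = [66/485, -471/485, 1544/485]
P' = (I − K·H)·P̄ = [1078/291 -204/97 -1036/291; -204/97 186/97 60/97; -1036/291 60/97 2821/291]

x' = [66/485, -471/485, 1544/485]
P' = [1078/291 -204/97 -1036/291; -204/97 186/97 60/97; -1036/291 60/97 2821/291]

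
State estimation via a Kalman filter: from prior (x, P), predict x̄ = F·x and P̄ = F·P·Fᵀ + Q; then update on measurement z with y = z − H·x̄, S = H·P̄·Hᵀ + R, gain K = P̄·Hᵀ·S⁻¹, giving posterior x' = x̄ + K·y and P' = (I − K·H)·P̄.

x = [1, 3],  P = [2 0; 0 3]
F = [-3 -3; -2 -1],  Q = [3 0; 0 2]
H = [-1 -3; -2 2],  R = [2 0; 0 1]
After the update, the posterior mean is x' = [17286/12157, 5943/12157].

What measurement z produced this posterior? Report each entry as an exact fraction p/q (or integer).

z = [-3, -2]

x̄ = F·x = [-12, -5]
P̄ = F·P·Fᵀ + Q = [48 21; 21 13]
S = H·P̄·Hᵀ + R = [293 102; 102 77]
K = P̄·Hᵀ·S⁻¹ = [-3039/12157 -4500/12157; -2988/12157 1432/12157]
x' − x̄ = [163170/12157, 66728/12157] = K·y
y = (KᵀK)⁻¹·Kᵀ·(x' − x̄) = [-30, -16]
z = y + H·x̄ = [-30, -16] + [27, 14] = [-3, -2]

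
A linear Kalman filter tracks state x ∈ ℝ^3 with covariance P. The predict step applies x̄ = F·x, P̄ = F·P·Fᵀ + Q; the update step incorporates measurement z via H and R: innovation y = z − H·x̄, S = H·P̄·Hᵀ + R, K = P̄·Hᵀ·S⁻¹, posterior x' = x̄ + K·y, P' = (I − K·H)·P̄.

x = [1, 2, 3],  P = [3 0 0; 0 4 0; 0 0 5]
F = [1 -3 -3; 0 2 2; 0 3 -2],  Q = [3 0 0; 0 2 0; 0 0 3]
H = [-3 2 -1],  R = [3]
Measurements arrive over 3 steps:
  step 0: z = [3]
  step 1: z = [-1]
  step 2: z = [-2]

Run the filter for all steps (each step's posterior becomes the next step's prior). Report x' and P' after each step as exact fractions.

step 0: x̄ = F·x = [-14, 10, 0]
step 0: P̄ = F·P·Fᵀ + Q = [87 -54 -6; -54 38 4; -6 4 59]
step 0: y = z − H·x̄ = [-59]
step 0: S = H·P̄·Hᵀ + R = [1593]
step 0: K = P̄·Hᵀ·S⁻¹ = [-121/531; 26/177; -11/531]
step 0: x' = x̄ + K·y = [-5/9, 4/3, 11/9]
step 0: P' = (I − K·H)·P̄ = [758/177 -40/59 -2393/177; -40/59 214/59 522/59; -2393/177 522/59 10322/177]
step 1: x̄ = F·x = [-74/9, 46/9, 14/9]
step 1: P̄ = F·P·Fᵀ + Q = [143231/177 -89602/177 55882/177; -89602/177 56738/177 -34304/177; 55882/177 -34304/177 28805/177]
step 1: y = z − H·x̄ = [-103/3]
step 1: S = H·P̄·Hᵀ + R = [1031033/59]
step 1: K = P̄·Hᵀ·S⁻¹ = [-221593/1031033; 138862/1031033; -88353/1031033]
step 1: x' = x̄ + K·y = [-7824205/9279297, 4519160/9279297, 41735539/9279297]
step 1: P' = (I − K·H)·P̄ = [6195164/3093099 -1187752/3093099 -18966659/3093099; -1187752/3093099 11030258/3093099 24374014/3093099; -18966659/3093099 24374014/3093099 106443182/3093099]
step 2: x̄ = F·x = [-146588302/9279297, 10278822/1031033, -69913598/9279297]
step 2: P̄ = F·P·Fᵀ + Q = [1632394139/3093099 -345879210/1031033 500634790/3093099; -345879210/1031033 223690690/1031033 -103614384/1031033; 500634790/3093099 -103614384/1031033 241836179/3093099]
step 2: y = z − H·x̄ = [-713255894/9279297]
step 2: S = H·P̄·Hᵀ + R = [34325783915/3093099]
step 2: K = P̄·Hᵀ·S⁻¹ = [-7473092467/34325783915; 4765900182/34325783915; -2365426853/34325783915]
step 2: x' = x̄ + K·y = [32165030344/34325783915, -72370392662/102977351745, -230411122612/102977351745]
step 2: P' = (I − K·H)·P̄ = [60165374304/34325783915 -553593944/34325783915 -159184033399/34325783915; -553593944/34325783915 103866808474/34325783915 195096698234/34325783915; -159184033399/34325783915 195096698234/34325783915 874841777224/34325783915]

step 0: x' = [-5/9, 4/3, 11/9], P' = [758/177 -40/59 -2393/177; -40/59 214/59 522/59; -2393/177 522/59 10322/177]
step 1: x' = [-7824205/9279297, 4519160/9279297, 41735539/9279297], P' = [6195164/3093099 -1187752/3093099 -18966659/3093099; -1187752/3093099 11030258/3093099 24374014/3093099; -18966659/3093099 24374014/3093099 106443182/3093099]
step 2: x' = [32165030344/34325783915, -72370392662/102977351745, -230411122612/102977351745], P' = [60165374304/34325783915 -553593944/34325783915 -159184033399/34325783915; -553593944/34325783915 103866808474/34325783915 195096698234/34325783915; -159184033399/34325783915 195096698234/34325783915 874841777224/34325783915]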